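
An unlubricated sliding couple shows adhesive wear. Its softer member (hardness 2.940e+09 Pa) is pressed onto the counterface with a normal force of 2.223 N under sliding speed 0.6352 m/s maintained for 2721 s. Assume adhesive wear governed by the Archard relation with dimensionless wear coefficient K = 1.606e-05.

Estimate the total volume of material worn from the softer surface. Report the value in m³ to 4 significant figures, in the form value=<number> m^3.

value=2.099e-11 m^3

Intermediates are printed rounded, and every step runs at full precision; a lone final rounding, at four significant figures.
Convert: Sliding distance L = v·t = 0.6352 m/s × 2721 s = 1728 m.
As SI base values: W = 2.223 N, H = 2.940e+09 Pa, K = 1.606e-05.
Wear volume V = K·W·L/H = 1.606e-05 · 2.223 · 1728 / 2.940e+09 = 2.099e-11 m³.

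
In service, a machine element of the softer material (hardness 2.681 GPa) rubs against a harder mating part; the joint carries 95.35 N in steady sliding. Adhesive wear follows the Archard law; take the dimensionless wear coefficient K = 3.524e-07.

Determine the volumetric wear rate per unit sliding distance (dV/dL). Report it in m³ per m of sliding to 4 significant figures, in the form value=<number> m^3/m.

value=1.253e-14 m^3/m

Intermediates are displayed rounded, and the computation holds exact precision. Rounded just once to 4 significant figures.
Convert: Hardness H = 2.681 GPa = 2.681e+09 Pa.
Expressed in SI base units: W = 95.35 N, H = 2.681e+09 Pa, K = 3.524e-07.
Volumetric rate dV/dL = K·W/H, so: 3.524e-07 · 95.35 / 2.681e+09 = 1.253e-14 m³/m.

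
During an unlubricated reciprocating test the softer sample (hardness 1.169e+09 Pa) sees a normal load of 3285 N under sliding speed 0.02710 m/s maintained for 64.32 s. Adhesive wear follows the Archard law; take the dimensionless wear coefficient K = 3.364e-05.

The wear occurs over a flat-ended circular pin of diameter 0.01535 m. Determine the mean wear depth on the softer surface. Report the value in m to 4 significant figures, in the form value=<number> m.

value=8.904e-07 m

The intermediates appear rounded — the algebra keeps exact precision — a lone final rounding: 4 significant figures.
Convert: Distance covered L = v·t = 0.02710 m/s × 64.32 s = 1.743 m.
Convert: Contact area A = π·d²/4 = π·(0.01535 m)²/4 = 1.851e-04 m².
In SI base units: W = 3285 N, H = 1.169e+09 Pa, K = 3.364e-05.
The Archard volume V = K·W·L/H = 3.364e-05 · 3285 · 1.743 / 1.169e+09 = 1.648e-10 m³.
Wear depth h = V/A = 1.648e-10 / 1.851e-04 = 8.904e-07 m.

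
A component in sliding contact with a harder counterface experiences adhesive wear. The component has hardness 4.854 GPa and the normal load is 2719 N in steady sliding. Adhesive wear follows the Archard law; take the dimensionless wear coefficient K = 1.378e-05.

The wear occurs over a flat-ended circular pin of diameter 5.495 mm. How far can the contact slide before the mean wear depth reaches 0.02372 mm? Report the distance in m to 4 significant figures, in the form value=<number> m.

Every step maintains exact precision; intermediates are printed rounded. Rounded once at the end: four significant figures.
Convert: Hardness H = 4.854 GPa = 4.854e+09 Pa.
Convert: Pin diameter d = 5.495 mm = 0.005495 m. Contact area A = π·d²/4 = π·(0.005495 m)²/4 = 2.372e-05 m².
Convert: Depth limit h_lim = 0.02372 mm = 2.372e-05 m.
SI base units throughout: W = 2719 N, H = 4.854e+09 Pa, K = 1.378e-05.
Permissible volume V_lim = h_lim·A = 2.372e-05 · 2.372e-05 = 5.625e-10 m³.
Life L = V_lim·H/(K·W) = 5.625e-10 · 4.854e+09 / (1.378e-05 · 2719) = 72.88 m.

value=72.88 m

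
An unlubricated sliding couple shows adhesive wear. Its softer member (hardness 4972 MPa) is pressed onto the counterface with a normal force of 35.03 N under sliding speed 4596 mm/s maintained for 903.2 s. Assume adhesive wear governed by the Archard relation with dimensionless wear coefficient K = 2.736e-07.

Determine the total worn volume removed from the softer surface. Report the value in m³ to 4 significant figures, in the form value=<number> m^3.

value=8.002e-12 m^3

Intermediates are shown rounded — each operation maintains exact precision — rounded just once, at four significant figures.
Convert: Sliding speed v = 4596 mm/s = 4.596 m/s. Distance covered L = v·t = 4.596 m/s × 903.2 s = 4151 m.
Convert: Hardness H = 4972 MPa = 4.972e+09 Pa.
In SI base units, W = 35.03 N, H = 4.972e+09 Pa, K = 2.736e-07.
By Archard's law, V = K·W·L/H = 2.736e-07 · 35.03 · 4151 / 4.972e+09 = 8.002e-12 m³.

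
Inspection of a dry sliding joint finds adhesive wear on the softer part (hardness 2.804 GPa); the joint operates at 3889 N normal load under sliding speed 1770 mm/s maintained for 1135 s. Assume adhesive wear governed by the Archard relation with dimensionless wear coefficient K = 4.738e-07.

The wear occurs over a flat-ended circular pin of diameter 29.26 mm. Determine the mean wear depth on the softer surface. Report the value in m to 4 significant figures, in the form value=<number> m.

All arithmetic holds full precision; printed values are rounded — one final rounding to four significant figures.
Sliding speed v = 1770 mm/s = 1.770 m/s. Distance covered L = v·t = 1.770 m/s × 1135 s = 2009 m.
Hardness H = 2.804 GPa = 2.804e+09 Pa.
Pin diameter d = 29.26 mm = 0.02926 m. Contact area A = π·d²/4 = π·(0.02926 m)²/4 = 6.724e-04 m².
Expressed in SI base units: W = 3889 N, H = 2.804e+09 Pa, K = 4.738e-07.
Archard volume V = K·W·L/H = 4.738e-07 · 3889 · 2009 / 2.804e+09 = 1.320e-09 m³.
Wear depth h = V/A = 1.320e-09 / 6.724e-04 = 1.963e-06 m.

value=1.963e-06 m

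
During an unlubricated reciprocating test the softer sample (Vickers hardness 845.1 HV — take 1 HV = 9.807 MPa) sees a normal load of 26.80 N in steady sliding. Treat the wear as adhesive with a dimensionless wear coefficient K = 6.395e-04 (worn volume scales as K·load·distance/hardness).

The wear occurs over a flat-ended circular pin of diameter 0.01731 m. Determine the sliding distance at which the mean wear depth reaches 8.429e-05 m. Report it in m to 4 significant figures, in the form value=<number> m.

Intermediate values are shown rounded, and the algebra carries full float precision. Rounded just once, at 4 significant figures.
Convert: Hardness H = 845.1 HV × 9.807 MPa/HV = 8288 MPa = 8.288e+09 Pa.
Convert: Contact area A = π·d²/4 = π·(0.01731 m)²/4 = 2.353e-04 m².
Collected in SI base units: W = 26.80 N, H = 8.288e+09 Pa, K = 6.395e-04.
Allowed volume V_lim = h_lim·A = 8.429e-05 · 2.353e-04 = 1.984e-08 m³.
Life L = V_lim·H/(K·W) = 1.984e-08 · 8.288e+09 / (6.395e-04 · 26.80) = 9592 m.

value=9592 m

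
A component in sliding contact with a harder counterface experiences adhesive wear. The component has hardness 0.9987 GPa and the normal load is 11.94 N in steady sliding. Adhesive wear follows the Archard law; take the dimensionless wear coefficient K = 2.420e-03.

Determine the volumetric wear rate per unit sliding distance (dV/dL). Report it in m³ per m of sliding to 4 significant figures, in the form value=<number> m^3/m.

Each operation holds exact precision — printed values are rounded. Rounded just once to 4 significant digits.
Hardness H = 0.9987 GPa = 9.987e+08 Pa.
As SI base values: W = 11.94 N, H = 9.987e+08 Pa, K = 2.420e-03.
Wear rate dV/dL = K·W/H (independent of L): 2.420e-03 · 11.94 / 9.987e+08 = 2.893e-11 m³/m.

value=2.893e-11 m^3/m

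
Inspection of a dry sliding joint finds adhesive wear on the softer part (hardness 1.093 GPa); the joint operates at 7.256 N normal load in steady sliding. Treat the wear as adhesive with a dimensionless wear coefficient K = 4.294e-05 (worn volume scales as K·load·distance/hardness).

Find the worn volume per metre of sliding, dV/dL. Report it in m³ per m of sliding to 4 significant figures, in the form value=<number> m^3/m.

Quoted intermediates are rounded — the algebra holds full precision. Rounded once at the end, at 4 significant figures.
Hardness H = 1.093 GPa = 1.093e+09 Pa.
In SI base units: W = 7.256 N, H = 1.093e+09 Pa, K = 4.294e-05.
Sliding wear rate dV/dL = K·W/H: 4.294e-05 · 7.256 / 1.093e+09 = 2.851e-13 m³/m.

value=2.851e-13 m^3/m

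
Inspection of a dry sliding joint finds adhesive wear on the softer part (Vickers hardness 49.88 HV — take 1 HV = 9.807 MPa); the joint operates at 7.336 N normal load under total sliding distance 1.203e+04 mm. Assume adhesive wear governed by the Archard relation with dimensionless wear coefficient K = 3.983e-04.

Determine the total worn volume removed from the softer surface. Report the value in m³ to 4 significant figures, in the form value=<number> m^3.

Intermediates appear rounded. Each operation carries full precision, and rounded once at the end to 4 significant figures.
Convert: Sliding distance L = 1.203e+04 mm = 12.03 m.
Convert: Hardness H = 49.88 HV × 9.807 MPa/HV = 489.2 MPa = 4.892e+08 Pa.
Expressed in SI base units: W = 7.336 N, H = 4.892e+08 Pa, K = 3.983e-04.
Apply Archard: V = K·W·L/H = 3.983e-04 · 7.336 · 12.03 / 4.892e+08 = 7.186e-11 m³.

value=7.186e-11 m^3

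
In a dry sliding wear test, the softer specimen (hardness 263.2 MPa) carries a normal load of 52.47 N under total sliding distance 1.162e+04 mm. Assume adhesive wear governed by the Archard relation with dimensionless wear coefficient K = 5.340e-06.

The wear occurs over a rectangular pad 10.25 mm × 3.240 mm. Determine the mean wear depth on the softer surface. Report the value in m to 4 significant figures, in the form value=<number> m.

value=3.725e-07 m

Intermediate values appear rounded; the algebra maintains full float precision; rounded once at the end to 4 significant figures.
Convert: Distance covered L = 1.162e+04 mm = 11.62 m.
Convert: Hardness H = 263.2 MPa = 2.632e+08 Pa.
Convert: Pad sides 10.25 mm × 3.240 mm = 0.01025 m × 0.003240 m. Contact area A = 0.01025 m × 0.003240 m = 3.321e-05 m².
Working in SI base units: W = 52.47 N, H = 2.632e+08 Pa, K = 5.340e-06.
Worn volume V = K·W·L/H = 5.340e-06 · 52.47 · 11.62 / 2.632e+08 = 1.237e-11 m³.
Mean depth h = V/A = 1.237e-11 / 3.321e-05 = 3.725e-07 m.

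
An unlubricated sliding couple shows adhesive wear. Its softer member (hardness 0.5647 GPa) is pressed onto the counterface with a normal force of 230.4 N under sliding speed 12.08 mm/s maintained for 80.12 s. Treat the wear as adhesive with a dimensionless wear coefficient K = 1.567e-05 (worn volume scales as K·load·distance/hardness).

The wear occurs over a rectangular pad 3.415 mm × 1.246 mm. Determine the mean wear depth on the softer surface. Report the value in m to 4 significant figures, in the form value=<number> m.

value=1.454e-06 m

The algebra runs at full float precision, and the intermediates are shown rounded, and a lone final rounding to four significant figures.
Sliding speed v = 12.08 mm/s = 0.01208 m/s. Distance covered L = v·t = 0.01208 m/s × 80.12 s = 0.9678 m.
Hardness H = 0.5647 GPa = 5.647e+08 Pa.
Pad sides 3.415 mm × 1.246 mm = 0.003415 m × 0.001246 m. Contact area A = 0.003415 m × 0.001246 m = 4.255e-06 m².
Expressed in SI base units: W = 230.4 N, H = 5.647e+08 Pa, K = 1.567e-05.
Archard volume V = K·W·L/H = 1.567e-05 · 230.4 · 0.9678 / 5.647e+08 = 6.188e-12 m³.
Mean depth h = V/A = 6.188e-12 / 4.255e-06 = 1.454e-06 m.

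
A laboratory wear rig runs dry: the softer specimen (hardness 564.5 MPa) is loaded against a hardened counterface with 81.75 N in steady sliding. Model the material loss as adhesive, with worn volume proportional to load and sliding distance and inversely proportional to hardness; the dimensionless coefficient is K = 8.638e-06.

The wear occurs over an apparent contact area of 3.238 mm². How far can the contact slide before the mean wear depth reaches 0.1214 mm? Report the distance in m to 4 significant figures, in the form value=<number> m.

value=314.2 m

All arithmetic carries exact precision, and intermediates are shown rounded — one last rounding: four significant figures.
Convert: Hardness H = 564.5 MPa = 5.645e+08 Pa.
Convert: Contact area A = 3.238 mm² = 3.238e-06 m².
Convert: Depth limit h_lim = 0.1214 mm = 1.214e-04 m.
In SI base units: W = 81.75 N, H = 5.645e+08 Pa, K = 8.638e-06.
Allowed volume V_lim = h_lim·A = 1.214e-04 · 3.238e-06 = 3.931e-10 m³.
Life L = V_lim·H/(K·W) = 3.931e-10 · 5.645e+08 / (8.638e-06 · 81.75) = 314.2 m.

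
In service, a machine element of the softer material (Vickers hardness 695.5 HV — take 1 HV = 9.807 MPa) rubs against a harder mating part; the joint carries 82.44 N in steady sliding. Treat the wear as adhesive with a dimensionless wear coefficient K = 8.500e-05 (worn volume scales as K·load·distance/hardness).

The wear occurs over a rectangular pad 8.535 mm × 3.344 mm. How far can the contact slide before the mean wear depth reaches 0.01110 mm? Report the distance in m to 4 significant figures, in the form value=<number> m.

The intermediates are printed rounded, and the algebra carries exact precision. Rounded once at the end: 4 significant figures.
Convert: Hardness H = 695.5 HV × 9.807 MPa/HV = 6821 MPa = 6.821e+09 Pa.
Convert: Pad sides 8.535 mm × 3.344 mm = 0.008535 m × 0.003344 m. Contact area A = 0.008535 m × 0.003344 m = 2.854e-05 m².
Convert: Depth limit h_lim = 0.01110 mm = 1.110e-05 m.
In SI base units: W = 82.44 N, H = 6.821e+09 Pa, K = 8.500e-05.
Volume at the limit: V_lim = h_lim·A = 1.110e-05 · 2.854e-05 = 3.168e-10 m³.
Inverting, life L = V_lim·H/(K·W) = 3.168e-10 · 6.821e+09 / (8.500e-05 · 82.44) = 308.4 m.

value=308.4 m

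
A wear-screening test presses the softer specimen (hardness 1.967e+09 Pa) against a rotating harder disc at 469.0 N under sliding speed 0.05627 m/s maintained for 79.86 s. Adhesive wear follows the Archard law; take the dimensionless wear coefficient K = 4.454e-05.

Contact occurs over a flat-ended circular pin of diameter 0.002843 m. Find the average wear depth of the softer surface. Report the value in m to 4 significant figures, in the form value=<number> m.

The algebra keeps full float precision — printed values are rounded; rounded just once to four significant digits.
Distance covered L = v·t = 0.05627 m/s × 79.86 s = 4.494 m.
Contact area A = π·d²/4 = π·(0.002843 m)²/4 = 6.348e-06 m².
Restated in SI base units: W = 469.0 N, H = 1.967e+09 Pa, K = 4.454e-05.
By Archard's law, V = K·W·L/H = 4.454e-05 · 469.0 · 4.494 / 1.967e+09 = 4.772e-11 m³.
Mean wear depth h = V/A = 4.772e-11 / 6.348e-06 = 7.518e-06 m.

value=7.518e-06 m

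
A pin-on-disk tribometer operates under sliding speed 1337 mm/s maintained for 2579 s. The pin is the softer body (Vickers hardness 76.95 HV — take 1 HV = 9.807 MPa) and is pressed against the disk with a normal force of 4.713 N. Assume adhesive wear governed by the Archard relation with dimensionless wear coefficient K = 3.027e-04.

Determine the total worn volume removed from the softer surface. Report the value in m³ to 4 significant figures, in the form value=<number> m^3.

Intermediates are printed rounded. All arithmetic maintains full float precision — rounded once at the end: four significant digits.
Convert: Sliding speed v = 1337 mm/s = 1.337 m/s. Path length L = v·t = 1.337 m/s × 2579 s = 3448 m.
Convert: Hardness H = 76.95 HV × 9.807 MPa/HV = 754.6 MPa = 7.546e+08 Pa.
As SI base values: W = 4.713 N, H = 7.546e+08 Pa, K = 3.027e-04.
Archard volume V = K·W·L/H = 3.027e-04 · 4.713 · 3448 / 7.546e+08 = 6.519e-09 m³.

value=6.519e-09 m^3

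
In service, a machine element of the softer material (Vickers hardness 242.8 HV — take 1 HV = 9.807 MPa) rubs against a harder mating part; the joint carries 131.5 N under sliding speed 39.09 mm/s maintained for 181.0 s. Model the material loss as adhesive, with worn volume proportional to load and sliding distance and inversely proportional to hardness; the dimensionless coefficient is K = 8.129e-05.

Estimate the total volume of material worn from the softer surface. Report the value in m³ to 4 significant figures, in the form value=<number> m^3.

Each operation carries exact precision — shown intermediates are rounded. Rounded once at the end: four significant digits.
Convert: Sliding speed v = 39.09 mm/s = 0.03909 m/s. Distance covered L = v·t = 0.03909 m/s × 181.0 s = 7.075 m.
Convert: Hardness H = 242.8 HV × 9.807 MPa/HV = 2381 MPa = 2.381e+09 Pa.
Expressed in SI base units: W = 131.5 N, H = 2.381e+09 Pa, K = 8.129e-05.
Apply Archard: V = K·W·L/H = 8.129e-05 · 131.5 · 7.075 / 2.381e+09 = 3.176e-11 m³.

value=3.176e-11 m^3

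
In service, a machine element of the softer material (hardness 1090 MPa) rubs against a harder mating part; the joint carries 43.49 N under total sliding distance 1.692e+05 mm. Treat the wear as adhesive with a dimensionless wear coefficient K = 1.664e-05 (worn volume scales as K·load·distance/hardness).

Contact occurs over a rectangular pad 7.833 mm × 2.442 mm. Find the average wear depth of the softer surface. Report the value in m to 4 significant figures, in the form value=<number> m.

Every step runs at full float precision. Printed values are rounded — one final rounding to 4 significant figures.
Convert: Sliding distance L = 1.692e+05 mm = 169.2 m.
Convert: Hardness H = 1090 MPa = 1.090e+09 Pa.
Convert: Pad sides 7.833 mm × 2.442 mm = 0.007833 m × 0.002442 m. Contact area A = 0.007833 m × 0.002442 m = 1.913e-05 m².
Collected in SI base units: W = 43.49 N, H = 1.090e+09 Pa, K = 1.664e-05.
The Archard volume V = K·W·L/H = 1.664e-05 · 43.49 · 169.2 / 1.090e+09 = 1.123e-10 m³.
Average depth h = V/A = 1.123e-10 / 1.913e-05 = 5.873e-06 m.

value=5.873e-06 m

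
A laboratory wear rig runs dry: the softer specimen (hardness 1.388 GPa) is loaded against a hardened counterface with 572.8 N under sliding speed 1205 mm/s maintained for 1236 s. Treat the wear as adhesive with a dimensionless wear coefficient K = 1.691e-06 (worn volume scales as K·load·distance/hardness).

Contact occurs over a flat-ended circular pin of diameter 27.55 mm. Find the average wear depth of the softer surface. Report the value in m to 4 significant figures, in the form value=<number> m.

value=1.744e-06 m

The computation runs at full float precision — quoted intermediates are rounded — rounded once at the end, at 4 significant digits.
Convert: Sliding speed v = 1205 mm/s = 1.205 m/s. The distance L = v·t = 1.205 m/s × 1236 s = 1489 m.
Convert: Hardness H = 1.388 GPa = 1.388e+09 Pa.
Convert: Pin diameter d = 27.55 mm = 0.02755 m. Contact area A = π·d²/4 = π·(0.02755 m)²/4 = 5.961e-04 m².
In SI base units: W = 572.8 N, H = 1.388e+09 Pa, K = 1.691e-06.
By Archard's law, V = K·W·L/H = 1.691e-06 · 572.8 · 1489 / 1.388e+09 = 1.039e-09 m³.
Mean wear depth h = V/A = 1.039e-09 / 5.961e-04 = 1.744e-06 m.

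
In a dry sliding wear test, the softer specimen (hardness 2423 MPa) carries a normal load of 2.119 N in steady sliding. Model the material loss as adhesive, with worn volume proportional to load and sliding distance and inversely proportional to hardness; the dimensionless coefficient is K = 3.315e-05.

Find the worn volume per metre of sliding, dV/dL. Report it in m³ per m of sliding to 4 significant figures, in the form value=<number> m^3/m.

The intermediates are shown rounded. The computation keeps full float precision — one final rounding to four significant digits.
Hardness H = 2423 MPa = 2.423e+09 Pa.
SI base units throughout: W = 2.119 N, H = 2.423e+09 Pa, K = 3.315e-05.
The wear rate dV/dL = K·W/H (no L dependence): 3.315e-05 · 2.119 / 2.423e+09 = 2.899e-14 m³/m.

value=2.899e-14 m^3/m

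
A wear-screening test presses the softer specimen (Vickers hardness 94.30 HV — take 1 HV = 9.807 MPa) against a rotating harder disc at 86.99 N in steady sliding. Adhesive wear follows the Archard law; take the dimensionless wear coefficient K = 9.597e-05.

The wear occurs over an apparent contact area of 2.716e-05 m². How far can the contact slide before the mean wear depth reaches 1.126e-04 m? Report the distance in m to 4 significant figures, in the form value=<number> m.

value=338.8 m

Each operation keeps exact precision; intermediate values are displayed rounded; a lone final rounding, at 4 significant figures.
Hardness H = 94.30 HV × 9.807 MPa/HV = 924.8 MPa = 9.248e+08 Pa.
SI base units throughout: W = 86.99 N, H = 9.248e+08 Pa, K = 9.597e-05.
Volume at the limit: V_lim = h_lim·A = 1.126e-04 · 2.716e-05 = 3.058e-09 m³.
Inverting, life L = V_lim·H/(K·W) = 3.058e-09 · 9.248e+08 / (9.597e-05 · 86.99) = 338.8 m.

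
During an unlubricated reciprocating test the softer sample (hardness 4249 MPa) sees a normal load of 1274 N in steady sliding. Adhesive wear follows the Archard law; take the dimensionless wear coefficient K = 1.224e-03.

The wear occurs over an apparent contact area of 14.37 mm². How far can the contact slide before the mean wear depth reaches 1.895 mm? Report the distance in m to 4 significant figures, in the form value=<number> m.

value=74.20 m

Every step holds exact precision, and intermediate values are shown rounded. Rounded once at the end: 4 significant figures.
Convert: Hardness H = 4249 MPa = 4.249e+09 Pa.
Convert: Contact area A = 14.37 mm² = 1.437e-05 m².
Convert: Depth limit h_lim = 1.895 mm = 0.001895 m.
Restated in SI base units: W = 1274 N, H = 4.249e+09 Pa, K = 1.224e-03.
Wearable volume V_lim = h_lim·A = 0.001895 · 1.437e-05 = 2.723e-08 m³.
Inverting, life L = V_lim·H/(K·W) = 2.723e-08 · 4.249e+09 / (1.224e-03 · 1274) = 74.20 m.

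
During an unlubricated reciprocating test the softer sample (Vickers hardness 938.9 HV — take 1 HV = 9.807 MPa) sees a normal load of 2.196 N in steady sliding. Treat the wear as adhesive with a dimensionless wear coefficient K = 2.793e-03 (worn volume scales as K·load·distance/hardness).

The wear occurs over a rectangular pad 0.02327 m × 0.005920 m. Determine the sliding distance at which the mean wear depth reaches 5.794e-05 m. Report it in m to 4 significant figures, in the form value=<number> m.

value=1.198e+04 m

Each operation holds full precision; the intermediates appear rounded; rounded once at the end, at four significant figures.
Hardness H = 938.9 HV × 9.807 MPa/HV = 9208 MPa = 9.208e+09 Pa.
Contact area A = 0.02327 m × 0.005920 m = 1.378e-04 m².
Expressed in SI base units: W = 2.196 N, H = 9.208e+09 Pa, K = 2.793e-03.
At the depth limit, V_lim = h_lim·A = 5.794e-05 · 1.378e-04 = 7.982e-09 m³.
So the life L = V_lim·H/(K·W) = 7.982e-09 · 9.208e+09 / (2.793e-03 · 2.196) = 1.198e+04 m.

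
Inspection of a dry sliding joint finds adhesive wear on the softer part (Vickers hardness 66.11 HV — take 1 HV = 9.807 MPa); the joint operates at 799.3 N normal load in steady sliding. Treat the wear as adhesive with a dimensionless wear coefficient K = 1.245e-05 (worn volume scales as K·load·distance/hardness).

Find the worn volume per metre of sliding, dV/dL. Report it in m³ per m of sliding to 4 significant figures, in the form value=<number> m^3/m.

The intermediates appear rounded. Each operation maintains full precision. Rounded just once: four significant digits.
Hardness H = 66.11 HV × 9.807 MPa/HV = 648.3 MPa = 6.483e+08 Pa.
In SI base units, W = 799.3 N, H = 6.483e+08 Pa, K = 1.245e-05.
Sliding wear rate dV/dL = K·W/H — distance-free: 1.245e-05 · 799.3 / 6.483e+08 = 1.535e-11 m³/m.

value=1.535e-11 m^3/m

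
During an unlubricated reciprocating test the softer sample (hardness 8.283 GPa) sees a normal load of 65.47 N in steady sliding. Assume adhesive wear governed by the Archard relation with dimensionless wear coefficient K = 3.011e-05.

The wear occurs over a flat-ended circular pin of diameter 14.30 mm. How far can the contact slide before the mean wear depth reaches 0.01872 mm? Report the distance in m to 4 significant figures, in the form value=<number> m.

Printed values are rounded — each operation holds exact precision, and a lone final rounding: 4 significant figures.
Convert: Hardness H = 8.283 GPa = 8.283e+09 Pa.
Convert: Pin diameter d = 14.30 mm = 0.01430 m. Contact area A = π·d²/4 = π·(0.01430 m)²/4 = 1.606e-04 m².
Convert: Depth limit h_lim = 0.01872 mm = 1.872e-05 m.
Restated in SI base units: W = 65.47 N, H = 8.283e+09 Pa, K = 3.011e-05.
Permissible volume V_lim = h_lim·A = 1.872e-05 · 1.606e-04 = 3.007e-09 m³.
So the life L = V_lim·H/(K·W) = 3.007e-09 · 8.283e+09 / (3.011e-05 · 65.47) = 1.263e+04 m.

value=1.263e+04 m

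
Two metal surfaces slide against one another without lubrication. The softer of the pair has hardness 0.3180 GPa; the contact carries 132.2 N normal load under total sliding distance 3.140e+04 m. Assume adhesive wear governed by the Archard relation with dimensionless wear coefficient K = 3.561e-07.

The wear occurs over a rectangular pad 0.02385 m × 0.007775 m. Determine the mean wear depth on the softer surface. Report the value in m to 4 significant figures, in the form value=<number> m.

value=2.507e-05 m

Quoted intermediates are rounded, and each operation maintains full float precision; rounded just once: four significant figures.
Hardness H = 0.3180 GPa = 3.180e+08 Pa.
Contact area A = 0.02385 m × 0.007775 m = 1.854e-04 m².
In SI base units, W = 132.2 N, H = 3.180e+08 Pa, K = 3.561e-07.
Archard relation: V = K·W·L/H = 3.561e-07 · 132.2 · 3.140e+04 / 3.180e+08 = 4.648e-09 m³.
Depth of wear h = V/A = 4.648e-09 / 1.854e-04 = 2.507e-05 m.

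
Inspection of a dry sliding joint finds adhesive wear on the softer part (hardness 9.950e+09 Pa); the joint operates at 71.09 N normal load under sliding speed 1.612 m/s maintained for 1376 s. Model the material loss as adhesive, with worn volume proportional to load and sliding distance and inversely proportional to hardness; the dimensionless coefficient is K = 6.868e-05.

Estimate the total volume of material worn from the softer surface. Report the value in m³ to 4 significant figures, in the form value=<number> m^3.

The computation carries full float precision. Intermediates are shown rounded, and rounded once at the end: four significant figures.
Distance covered L = v·t = 1.612 m/s × 1376 s = 2218 m.
Restated in SI base units: W = 71.09 N, H = 9.950e+09 Pa, K = 6.868e-05.
Volume removed: V = K·W·L/H = 6.868e-05 · 71.09 · 2218 / 9.950e+09 = 1.088e-09 m³.

value=1.088e-09 m^3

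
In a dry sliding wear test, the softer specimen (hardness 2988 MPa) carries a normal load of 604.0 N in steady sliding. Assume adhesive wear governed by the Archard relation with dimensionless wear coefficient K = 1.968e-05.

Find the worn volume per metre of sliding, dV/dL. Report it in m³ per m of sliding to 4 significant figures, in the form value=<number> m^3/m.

Intermediates are printed rounded; the algebra keeps full precision. Rounded just once to four significant figures.
Convert: Hardness H = 2988 MPa = 2.988e+09 Pa.
In SI base units, W = 604.0 N, H = 2.988e+09 Pa, K = 1.968e-05.
Wear rate dV/dL = K·W/H (no L dependence): 1.968e-05 · 604.0 / 2.988e+09 = 3.978e-12 m³/m.

value=3.978e-12 m^3/m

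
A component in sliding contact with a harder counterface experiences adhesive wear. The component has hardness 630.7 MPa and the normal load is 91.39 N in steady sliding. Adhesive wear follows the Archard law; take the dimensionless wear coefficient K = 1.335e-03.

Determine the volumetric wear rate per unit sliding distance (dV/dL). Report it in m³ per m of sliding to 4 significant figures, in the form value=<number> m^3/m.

value=1.934e-10 m^3/m

Intermediates appear rounded; each operation maintains full precision; one last rounding to four significant digits.
Hardness H = 630.7 MPa = 6.307e+08 Pa.
As SI base values: W = 91.39 N, H = 6.307e+08 Pa, K = 1.335e-03.
Rate of wear dV/dL = K·W/H (independent of L): 1.335e-03 · 91.39 / 6.307e+08 = 1.934e-10 m³/m.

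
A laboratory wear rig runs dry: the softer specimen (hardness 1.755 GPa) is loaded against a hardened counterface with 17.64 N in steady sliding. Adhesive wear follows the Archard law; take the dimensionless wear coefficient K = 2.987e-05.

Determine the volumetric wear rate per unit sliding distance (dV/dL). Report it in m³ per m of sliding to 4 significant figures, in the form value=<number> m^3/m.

value=3.002e-13 m^3/m

The algebra maintains full precision, and intermediates are shown rounded, and rounded just once: four significant figures.
Convert: Hardness H = 1.755 GPa = 1.755e+09 Pa.
In SI base units, W = 17.64 N, H = 1.755e+09 Pa, K = 2.987e-05.
Volumetric rate dV/dL = K·W/H (no L dependence): 2.987e-05 · 17.64 / 1.755e+09 = 3.002e-13 m³/m.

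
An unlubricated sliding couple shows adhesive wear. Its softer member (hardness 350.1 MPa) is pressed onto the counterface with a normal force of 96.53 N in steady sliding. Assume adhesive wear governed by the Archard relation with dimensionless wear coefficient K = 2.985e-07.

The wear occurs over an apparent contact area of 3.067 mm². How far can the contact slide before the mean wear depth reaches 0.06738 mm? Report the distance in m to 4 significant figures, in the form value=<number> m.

value=2511 m

The intermediates appear rounded. Each operation carries exact precision — a lone final rounding, at 4 significant figures.
Hardness H = 350.1 MPa = 3.501e+08 Pa.
Contact area A = 3.067 mm² = 3.067e-06 m².
Depth limit h_lim = 0.06738 mm = 6.738e-05 m.
SI base units throughout: W = 96.53 N, H = 3.501e+08 Pa, K = 2.985e-07.
At the depth limit, V_lim = h_lim·A = 6.738e-05 · 3.067e-06 = 2.067e-10 m³.
So the life L = V_lim·H/(K·W) = 2.067e-10 · 3.501e+08 / (2.985e-07 · 96.53) = 2511 m.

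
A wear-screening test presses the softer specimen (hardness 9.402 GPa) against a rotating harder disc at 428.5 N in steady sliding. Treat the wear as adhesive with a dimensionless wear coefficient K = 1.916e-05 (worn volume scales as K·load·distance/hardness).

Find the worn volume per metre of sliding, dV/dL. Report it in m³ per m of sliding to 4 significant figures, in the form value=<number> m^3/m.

All working math runs at exact precision; displayed values are rounded; one last rounding: four significant digits.
Hardness H = 9.402 GPa = 9.402e+09 Pa.
Expressed in SI base units: W = 428.5 N, H = 9.402e+09 Pa, K = 1.916e-05.
Sliding wear rate dV/dL = K·W/H: 1.916e-05 · 428.5 / 9.402e+09 = 8.732e-13 m³/m.

value=8.732e-13 m^3/m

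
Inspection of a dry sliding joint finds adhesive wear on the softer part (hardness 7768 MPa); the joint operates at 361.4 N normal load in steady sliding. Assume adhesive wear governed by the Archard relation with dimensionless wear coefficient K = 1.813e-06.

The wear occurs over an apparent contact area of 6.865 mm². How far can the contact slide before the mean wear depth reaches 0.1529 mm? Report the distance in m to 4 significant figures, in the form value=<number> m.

Every step runs at full float precision. Quoted intermediates are rounded, and rounded once at the end: 4 significant digits.
Hardness H = 7768 MPa = 7.768e+09 Pa.
Contact area A = 6.865 mm² = 6.865e-06 m².
Depth limit h_lim = 0.1529 mm = 1.529e-04 m.
Collected in SI base units: W = 361.4 N, H = 7.768e+09 Pa, K = 1.813e-06.
Permissible volume V_lim = h_lim·A = 1.529e-04 · 6.865e-06 = 1.050e-09 m³.
Inverting, life L = V_lim·H/(K·W) = 1.050e-09 · 7.768e+09 / (1.813e-06 · 361.4) = 1.244e+04 m.

value=1.244e+04 m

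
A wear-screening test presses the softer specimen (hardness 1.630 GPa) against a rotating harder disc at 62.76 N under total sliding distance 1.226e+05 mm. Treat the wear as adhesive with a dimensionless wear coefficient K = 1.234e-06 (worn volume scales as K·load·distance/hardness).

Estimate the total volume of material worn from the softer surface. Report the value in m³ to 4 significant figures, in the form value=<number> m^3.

The intermediates appear rounded — all arithmetic maintains full precision, and one last rounding: 4 significant figures.
Convert: Distance L = 1.226e+05 mm = 122.6 m.
Convert: Hardness H = 1.630 GPa = 1.630e+09 Pa.
In SI base units: W = 62.76 N, H = 1.630e+09 Pa, K = 1.234e-06.
Volume removed: V = K·W·L/H = 1.234e-06 · 62.76 · 122.6 / 1.630e+09 = 5.825e-12 m³.

value=5.825e-12 m^3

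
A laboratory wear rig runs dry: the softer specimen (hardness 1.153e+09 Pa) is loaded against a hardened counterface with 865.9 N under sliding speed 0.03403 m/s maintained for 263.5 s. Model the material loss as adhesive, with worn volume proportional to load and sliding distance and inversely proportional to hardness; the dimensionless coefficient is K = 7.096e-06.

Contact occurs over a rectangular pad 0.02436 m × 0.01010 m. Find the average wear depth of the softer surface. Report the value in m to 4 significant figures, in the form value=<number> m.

value=1.942e-07 m

Displayed values are rounded; the algebra carries exact precision — rounded once at the end to four significant digits.
Convert: The distance L = v·t = 0.03403 m/s × 263.5 s = 8.967 m.
Convert: Contact area A = 0.02436 m × 0.01010 m = 2.460e-04 m².
Restated in SI base units: W = 865.9 N, H = 1.153e+09 Pa, K = 7.096e-06.
Archard volume V = K·W·L/H = 7.096e-06 · 865.9 · 8.967 / 1.153e+09 = 4.779e-11 m³.
Depth h = V/A = 4.779e-11 / 2.460e-04 = 1.942e-07 m.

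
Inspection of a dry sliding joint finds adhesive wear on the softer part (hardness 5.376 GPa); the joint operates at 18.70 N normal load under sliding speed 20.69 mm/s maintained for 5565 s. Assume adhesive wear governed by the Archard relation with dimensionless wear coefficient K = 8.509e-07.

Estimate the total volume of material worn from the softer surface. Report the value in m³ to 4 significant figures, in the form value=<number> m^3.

Intermediate values appear rounded — the computation runs at full float precision — a lone final rounding: four significant figures.
Sliding speed v = 20.69 mm/s = 0.02069 m/s. Path length L = v·t = 0.02069 m/s × 5565 s = 115.1 m.
Hardness H = 5.376 GPa = 5.376e+09 Pa.
As SI base values: W = 18.70 N, H = 5.376e+09 Pa, K = 8.509e-07.
Volume removed: V = K·W·L/H = 8.509e-07 · 18.70 · 115.1 / 5.376e+09 = 3.408e-13 m³.

value=3.408e-13 m^3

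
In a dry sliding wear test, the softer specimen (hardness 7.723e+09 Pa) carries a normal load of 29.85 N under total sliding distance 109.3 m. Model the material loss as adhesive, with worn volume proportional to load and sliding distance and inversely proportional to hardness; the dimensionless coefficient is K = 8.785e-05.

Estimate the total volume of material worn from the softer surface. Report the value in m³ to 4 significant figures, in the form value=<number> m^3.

value=3.711e-11 m^3

All arithmetic keeps full float precision — intermediate values are displayed rounded — rounded once at the end to four significant figures.
As SI base values: W = 29.85 N, H = 7.723e+09 Pa, K = 8.785e-05.
Worn volume V = K·W·L/H = 8.785e-05 · 29.85 · 109.3 / 7.723e+09 = 3.711e-11 m³.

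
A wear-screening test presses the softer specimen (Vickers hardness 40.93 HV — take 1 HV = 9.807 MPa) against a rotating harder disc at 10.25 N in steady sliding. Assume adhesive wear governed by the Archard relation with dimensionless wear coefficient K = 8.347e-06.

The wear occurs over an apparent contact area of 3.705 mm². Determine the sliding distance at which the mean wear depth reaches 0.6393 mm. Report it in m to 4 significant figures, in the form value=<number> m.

value=1.111e+04 m

All arithmetic holds exact precision; the intermediates are displayed rounded, and one final rounding: four significant digits.
Convert: Hardness H = 40.93 HV × 9.807 MPa/HV = 401.4 MPa = 4.014e+08 Pa.
Convert: Contact area A = 3.705 mm² = 3.705e-06 m².
Convert: Depth limit h_lim = 0.6393 mm = 6.393e-04 m.
Collected in SI base units: W = 10.25 N, H = 4.014e+08 Pa, K = 8.347e-06.
Allowed volume V_lim = h_lim·A = 6.393e-04 · 3.705e-06 = 2.369e-09 m³.
Inverting, life L = V_lim·H/(K·W) = 2.369e-09 · 4.014e+08 / (8.347e-06 · 10.25) = 1.111e+04 m.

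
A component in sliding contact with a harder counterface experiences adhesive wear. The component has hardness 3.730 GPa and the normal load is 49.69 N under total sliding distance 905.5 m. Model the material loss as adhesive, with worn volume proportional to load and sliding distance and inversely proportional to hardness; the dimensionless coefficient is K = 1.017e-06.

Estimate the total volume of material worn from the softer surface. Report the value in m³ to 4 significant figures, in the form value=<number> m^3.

value=1.227e-11 m^3

Intermediate values are displayed rounded; the computation holds exact precision; one final rounding, at 4 significant digits.
Hardness H = 3.730 GPa = 3.730e+09 Pa.
Collected in SI base units: W = 49.69 N, H = 3.730e+09 Pa, K = 1.017e-06.
Volume removed: V = K·W·L/H = 1.017e-06 · 49.69 · 905.5 / 3.730e+09 = 1.227e-11 m³.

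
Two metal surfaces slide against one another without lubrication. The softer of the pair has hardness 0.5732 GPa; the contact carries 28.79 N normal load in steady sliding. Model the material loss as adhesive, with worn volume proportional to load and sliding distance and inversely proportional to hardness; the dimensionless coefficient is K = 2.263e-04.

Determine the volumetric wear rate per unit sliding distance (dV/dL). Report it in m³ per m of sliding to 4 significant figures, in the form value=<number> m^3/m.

Intermediate values appear rounded. All working math keeps exact precision — one last rounding, at 4 significant digits.
Convert: Hardness H = 0.5732 GPa = 5.732e+08 Pa.
As SI base values: W = 28.79 N, H = 5.732e+08 Pa, K = 2.263e-04.
Wear rate dV/dL = K·W/H: 2.263e-04 · 28.79 / 5.732e+08 = 1.137e-11 m³/m.

value=1.137e-11 m^3/m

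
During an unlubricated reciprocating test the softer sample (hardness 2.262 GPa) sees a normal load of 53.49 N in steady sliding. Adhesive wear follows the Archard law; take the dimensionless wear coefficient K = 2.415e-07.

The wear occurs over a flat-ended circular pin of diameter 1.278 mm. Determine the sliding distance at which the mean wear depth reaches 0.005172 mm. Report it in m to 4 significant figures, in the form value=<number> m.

value=1162 m

Intermediate values are displayed rounded, and all working math maintains exact precision; a single final rounding, at four significant digits.
Hardness H = 2.262 GPa = 2.262e+09 Pa.
Pin diameter d = 1.278 mm = 0.001278 m. Contact area A = π·d²/4 = π·(0.001278 m)²/4 = 1.283e-06 m².
Depth limit h_lim = 0.005172 mm = 5.172e-06 m.
In SI base units, W = 53.49 N, H = 2.262e+09 Pa, K = 2.415e-07.
Wearable volume V_lim = h_lim·A = 5.172e-06 · 1.283e-06 = 6.635e-12 m³.
So the life L = V_lim·H/(K·W) = 6.635e-12 · 2.262e+09 / (2.415e-07 · 53.49) = 1162 m.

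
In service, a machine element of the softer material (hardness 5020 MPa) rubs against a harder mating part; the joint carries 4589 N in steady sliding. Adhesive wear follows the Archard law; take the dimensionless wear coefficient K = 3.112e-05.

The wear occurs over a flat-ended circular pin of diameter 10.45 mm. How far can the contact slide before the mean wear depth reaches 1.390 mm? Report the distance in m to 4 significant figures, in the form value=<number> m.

All arithmetic holds full float precision, and the intermediates appear rounded — a lone final rounding: four significant digits.
Convert: Hardness H = 5020 MPa = 5.020e+09 Pa.
Convert: Pin diameter d = 10.45 mm = 0.01045 m. Contact area A = π·d²/4 = π·(0.01045 m)²/4 = 8.577e-05 m².
Convert: Depth limit h_lim = 1.390 mm = 0.001390 m.
Working in SI base units: W = 4589 N, H = 5.020e+09 Pa, K = 3.112e-05.
At the depth limit, V_lim = h_lim·A = 0.001390 · 8.577e-05 = 1.192e-07 m³.
Inverting, life L = V_lim·H/(K·W) = 1.192e-07 · 5.020e+09 / (3.112e-05 · 4589) = 4191 m.

value=4191 m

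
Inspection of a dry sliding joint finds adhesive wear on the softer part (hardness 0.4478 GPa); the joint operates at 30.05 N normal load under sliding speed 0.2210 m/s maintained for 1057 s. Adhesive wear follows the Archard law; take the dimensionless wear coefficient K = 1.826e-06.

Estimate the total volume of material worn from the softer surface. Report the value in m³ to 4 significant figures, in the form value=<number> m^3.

value=2.862e-11 m^3

Intermediate values appear rounded. All working math holds exact precision — one last rounding, at 4 significant digits.
Path length L = v·t = 0.2210 m/s × 1057 s = 233.6 m.
Hardness H = 0.4478 GPa = 4.478e+08 Pa.
Working in SI base units: W = 30.05 N, H = 4.478e+08 Pa, K = 1.826e-06.
Wear volume V = K·W·L/H = 1.826e-06 · 30.05 · 233.6 / 4.478e+08 = 2.862e-11 m³.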